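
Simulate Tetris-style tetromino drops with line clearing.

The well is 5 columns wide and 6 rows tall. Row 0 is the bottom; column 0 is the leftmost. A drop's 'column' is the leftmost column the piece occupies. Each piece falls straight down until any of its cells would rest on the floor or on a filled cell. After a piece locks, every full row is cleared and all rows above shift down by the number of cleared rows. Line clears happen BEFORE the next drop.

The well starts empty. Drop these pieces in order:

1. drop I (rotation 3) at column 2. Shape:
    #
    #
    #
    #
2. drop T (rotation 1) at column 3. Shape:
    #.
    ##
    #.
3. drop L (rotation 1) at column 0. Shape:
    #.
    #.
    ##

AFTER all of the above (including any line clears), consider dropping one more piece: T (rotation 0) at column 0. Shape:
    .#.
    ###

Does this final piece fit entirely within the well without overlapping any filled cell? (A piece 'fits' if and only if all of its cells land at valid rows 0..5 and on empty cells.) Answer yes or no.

Drop 1: I rot3 at col 2 lands with bottom-row=0; cleared 0 line(s) (total 0); column heights now [0 0 4 0 0], max=4
Drop 2: T rot1 at col 3 lands with bottom-row=0; cleared 0 line(s) (total 0); column heights now [0 0 4 3 2], max=4
Drop 3: L rot1 at col 0 lands with bottom-row=0; cleared 0 line(s) (total 0); column heights now [3 1 4 3 2], max=4
Test piece T rot0 at col 0 (width 3): heights before test = [3 1 4 3 2]; fits = True

Answer: yes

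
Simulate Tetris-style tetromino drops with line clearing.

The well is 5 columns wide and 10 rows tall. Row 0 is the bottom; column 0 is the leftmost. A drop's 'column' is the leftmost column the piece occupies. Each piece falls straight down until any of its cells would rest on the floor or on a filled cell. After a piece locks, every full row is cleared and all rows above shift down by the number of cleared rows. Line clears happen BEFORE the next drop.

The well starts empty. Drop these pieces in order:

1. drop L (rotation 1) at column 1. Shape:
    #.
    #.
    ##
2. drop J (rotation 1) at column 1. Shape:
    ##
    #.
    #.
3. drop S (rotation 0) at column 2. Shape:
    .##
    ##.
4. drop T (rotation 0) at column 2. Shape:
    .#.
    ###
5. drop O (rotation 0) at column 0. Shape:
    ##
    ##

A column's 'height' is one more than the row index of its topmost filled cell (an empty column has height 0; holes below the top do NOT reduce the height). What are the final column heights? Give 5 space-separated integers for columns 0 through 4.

Answer: 8 8 9 10 9

Derivation:
Drop 1: L rot1 at col 1 lands with bottom-row=0; cleared 0 line(s) (total 0); column heights now [0 3 1 0 0], max=3
Drop 2: J rot1 at col 1 lands with bottom-row=3; cleared 0 line(s) (total 0); column heights now [0 6 6 0 0], max=6
Drop 3: S rot0 at col 2 lands with bottom-row=6; cleared 0 line(s) (total 0); column heights now [0 6 7 8 8], max=8
Drop 4: T rot0 at col 2 lands with bottom-row=8; cleared 0 line(s) (total 0); column heights now [0 6 9 10 9], max=10
Drop 5: O rot0 at col 0 lands with bottom-row=6; cleared 0 line(s) (total 0); column heights now [8 8 9 10 9], max=10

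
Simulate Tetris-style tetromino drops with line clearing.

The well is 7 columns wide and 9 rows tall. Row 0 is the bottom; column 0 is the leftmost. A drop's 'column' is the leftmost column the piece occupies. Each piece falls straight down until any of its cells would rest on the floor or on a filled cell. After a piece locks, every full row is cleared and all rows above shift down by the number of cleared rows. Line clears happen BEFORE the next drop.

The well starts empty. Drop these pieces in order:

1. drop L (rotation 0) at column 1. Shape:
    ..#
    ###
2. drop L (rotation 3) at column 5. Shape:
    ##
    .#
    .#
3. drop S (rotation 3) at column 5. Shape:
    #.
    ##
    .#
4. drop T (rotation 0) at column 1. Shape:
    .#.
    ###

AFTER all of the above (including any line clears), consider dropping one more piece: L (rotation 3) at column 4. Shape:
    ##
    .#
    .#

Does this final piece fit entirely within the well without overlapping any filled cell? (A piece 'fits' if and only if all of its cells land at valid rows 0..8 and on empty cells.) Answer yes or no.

Answer: yes

Derivation:
Drop 1: L rot0 at col 1 lands with bottom-row=0; cleared 0 line(s) (total 0); column heights now [0 1 1 2 0 0 0], max=2
Drop 2: L rot3 at col 5 lands with bottom-row=0; cleared 0 line(s) (total 0); column heights now [0 1 1 2 0 3 3], max=3
Drop 3: S rot3 at col 5 lands with bottom-row=3; cleared 0 line(s) (total 0); column heights now [0 1 1 2 0 6 5], max=6
Drop 4: T rot0 at col 1 lands with bottom-row=2; cleared 0 line(s) (total 0); column heights now [0 3 4 3 0 6 5], max=6
Test piece L rot3 at col 4 (width 2): heights before test = [0 3 4 3 0 6 5]; fits = True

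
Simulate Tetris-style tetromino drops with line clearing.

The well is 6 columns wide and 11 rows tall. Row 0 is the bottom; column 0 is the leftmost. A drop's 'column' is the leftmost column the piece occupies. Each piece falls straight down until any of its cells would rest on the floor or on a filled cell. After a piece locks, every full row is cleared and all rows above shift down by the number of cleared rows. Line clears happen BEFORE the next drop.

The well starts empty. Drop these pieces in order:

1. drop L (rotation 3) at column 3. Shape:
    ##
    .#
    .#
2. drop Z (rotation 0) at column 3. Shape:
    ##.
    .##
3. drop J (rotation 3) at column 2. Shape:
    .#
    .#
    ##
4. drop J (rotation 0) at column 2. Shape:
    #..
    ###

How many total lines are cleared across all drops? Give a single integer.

Answer: 0

Derivation:
Drop 1: L rot3 at col 3 lands with bottom-row=0; cleared 0 line(s) (total 0); column heights now [0 0 0 3 3 0], max=3
Drop 2: Z rot0 at col 3 lands with bottom-row=3; cleared 0 line(s) (total 0); column heights now [0 0 0 5 5 4], max=5
Drop 3: J rot3 at col 2 lands with bottom-row=5; cleared 0 line(s) (total 0); column heights now [0 0 6 8 5 4], max=8
Drop 4: J rot0 at col 2 lands with bottom-row=8; cleared 0 line(s) (total 0); column heights now [0 0 10 9 9 4], max=10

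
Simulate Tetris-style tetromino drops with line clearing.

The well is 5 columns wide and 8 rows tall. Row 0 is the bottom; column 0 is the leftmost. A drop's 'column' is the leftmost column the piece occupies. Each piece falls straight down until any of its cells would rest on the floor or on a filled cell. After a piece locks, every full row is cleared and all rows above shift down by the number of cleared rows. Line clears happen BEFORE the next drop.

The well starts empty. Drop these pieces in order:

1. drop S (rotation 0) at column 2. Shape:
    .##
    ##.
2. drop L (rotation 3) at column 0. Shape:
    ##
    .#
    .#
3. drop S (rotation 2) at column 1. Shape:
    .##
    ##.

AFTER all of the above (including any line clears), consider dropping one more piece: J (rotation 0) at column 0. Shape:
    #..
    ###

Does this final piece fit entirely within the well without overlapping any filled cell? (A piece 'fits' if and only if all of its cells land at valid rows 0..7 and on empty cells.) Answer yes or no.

Drop 1: S rot0 at col 2 lands with bottom-row=0; cleared 0 line(s) (total 0); column heights now [0 0 1 2 2], max=2
Drop 2: L rot3 at col 0 lands with bottom-row=0; cleared 0 line(s) (total 0); column heights now [3 3 1 2 2], max=3
Drop 3: S rot2 at col 1 lands with bottom-row=3; cleared 0 line(s) (total 0); column heights now [3 4 5 5 2], max=5
Test piece J rot0 at col 0 (width 3): heights before test = [3 4 5 5 2]; fits = True

Answer: yes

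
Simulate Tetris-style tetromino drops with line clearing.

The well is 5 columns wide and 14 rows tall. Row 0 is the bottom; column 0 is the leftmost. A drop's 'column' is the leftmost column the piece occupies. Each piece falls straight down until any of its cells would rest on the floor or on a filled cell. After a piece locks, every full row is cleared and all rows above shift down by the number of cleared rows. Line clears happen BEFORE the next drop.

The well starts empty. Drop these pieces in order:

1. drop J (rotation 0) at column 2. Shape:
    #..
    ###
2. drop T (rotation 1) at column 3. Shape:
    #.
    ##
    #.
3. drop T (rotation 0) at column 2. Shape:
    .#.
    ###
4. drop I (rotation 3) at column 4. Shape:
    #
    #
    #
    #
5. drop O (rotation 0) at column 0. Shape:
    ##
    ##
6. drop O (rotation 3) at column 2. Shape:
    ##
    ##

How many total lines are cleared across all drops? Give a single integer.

Drop 1: J rot0 at col 2 lands with bottom-row=0; cleared 0 line(s) (total 0); column heights now [0 0 2 1 1], max=2
Drop 2: T rot1 at col 3 lands with bottom-row=1; cleared 0 line(s) (total 0); column heights now [0 0 2 4 3], max=4
Drop 3: T rot0 at col 2 lands with bottom-row=4; cleared 0 line(s) (total 0); column heights now [0 0 5 6 5], max=6
Drop 4: I rot3 at col 4 lands with bottom-row=5; cleared 0 line(s) (total 0); column heights now [0 0 5 6 9], max=9
Drop 5: O rot0 at col 0 lands with bottom-row=0; cleared 1 line(s) (total 1); column heights now [1 1 4 5 8], max=8
Drop 6: O rot3 at col 2 lands with bottom-row=5; cleared 0 line(s) (total 1); column heights now [1 1 7 7 8], max=8

Answer: 1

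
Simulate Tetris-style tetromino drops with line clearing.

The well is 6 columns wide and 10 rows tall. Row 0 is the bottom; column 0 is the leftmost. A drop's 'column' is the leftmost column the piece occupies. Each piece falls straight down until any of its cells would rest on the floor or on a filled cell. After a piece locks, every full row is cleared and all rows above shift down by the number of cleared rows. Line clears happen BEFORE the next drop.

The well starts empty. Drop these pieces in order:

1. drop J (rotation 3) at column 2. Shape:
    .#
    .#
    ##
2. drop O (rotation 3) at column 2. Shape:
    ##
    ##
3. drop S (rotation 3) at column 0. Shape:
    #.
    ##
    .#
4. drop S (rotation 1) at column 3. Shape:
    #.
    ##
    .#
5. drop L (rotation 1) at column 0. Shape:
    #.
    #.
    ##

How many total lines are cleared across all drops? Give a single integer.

Answer: 0

Derivation:
Drop 1: J rot3 at col 2 lands with bottom-row=0; cleared 0 line(s) (total 0); column heights now [0 0 1 3 0 0], max=3
Drop 2: O rot3 at col 2 lands with bottom-row=3; cleared 0 line(s) (total 0); column heights now [0 0 5 5 0 0], max=5
Drop 3: S rot3 at col 0 lands with bottom-row=0; cleared 0 line(s) (total 0); column heights now [3 2 5 5 0 0], max=5
Drop 4: S rot1 at col 3 lands with bottom-row=4; cleared 0 line(s) (total 0); column heights now [3 2 5 7 6 0], max=7
Drop 5: L rot1 at col 0 lands with bottom-row=3; cleared 0 line(s) (total 0); column heights now [6 4 5 7 6 0], max=7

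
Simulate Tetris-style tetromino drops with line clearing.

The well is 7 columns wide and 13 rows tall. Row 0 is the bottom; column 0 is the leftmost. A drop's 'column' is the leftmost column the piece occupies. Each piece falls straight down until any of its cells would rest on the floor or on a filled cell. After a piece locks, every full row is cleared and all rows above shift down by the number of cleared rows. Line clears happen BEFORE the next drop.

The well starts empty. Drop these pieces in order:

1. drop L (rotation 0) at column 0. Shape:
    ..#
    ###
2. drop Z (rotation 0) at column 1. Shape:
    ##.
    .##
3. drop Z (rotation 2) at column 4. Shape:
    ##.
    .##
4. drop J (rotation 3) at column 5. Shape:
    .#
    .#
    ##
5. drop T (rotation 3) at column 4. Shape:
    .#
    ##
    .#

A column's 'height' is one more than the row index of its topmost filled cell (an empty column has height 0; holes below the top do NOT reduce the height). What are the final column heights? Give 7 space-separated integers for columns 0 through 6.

Drop 1: L rot0 at col 0 lands with bottom-row=0; cleared 0 line(s) (total 0); column heights now [1 1 2 0 0 0 0], max=2
Drop 2: Z rot0 at col 1 lands with bottom-row=2; cleared 0 line(s) (total 0); column heights now [1 4 4 3 0 0 0], max=4
Drop 3: Z rot2 at col 4 lands with bottom-row=0; cleared 0 line(s) (total 0); column heights now [1 4 4 3 2 2 1], max=4
Drop 4: J rot3 at col 5 lands with bottom-row=2; cleared 0 line(s) (total 0); column heights now [1 4 4 3 2 3 5], max=5
Drop 5: T rot3 at col 4 lands with bottom-row=3; cleared 0 line(s) (total 0); column heights now [1 4 4 3 5 6 5], max=6

Answer: 1 4 4 3 5 6 5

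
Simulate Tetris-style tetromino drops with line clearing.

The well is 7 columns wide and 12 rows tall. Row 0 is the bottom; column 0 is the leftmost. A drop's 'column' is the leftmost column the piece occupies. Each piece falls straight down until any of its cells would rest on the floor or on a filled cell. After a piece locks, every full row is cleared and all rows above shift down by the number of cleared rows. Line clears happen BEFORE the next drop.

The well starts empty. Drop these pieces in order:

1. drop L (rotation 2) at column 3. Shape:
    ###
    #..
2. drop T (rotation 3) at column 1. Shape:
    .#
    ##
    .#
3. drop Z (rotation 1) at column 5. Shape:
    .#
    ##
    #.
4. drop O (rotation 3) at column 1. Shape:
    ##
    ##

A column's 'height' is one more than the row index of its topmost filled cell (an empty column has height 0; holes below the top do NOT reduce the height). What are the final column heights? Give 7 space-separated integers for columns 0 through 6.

Drop 1: L rot2 at col 3 lands with bottom-row=0; cleared 0 line(s) (total 0); column heights now [0 0 0 2 2 2 0], max=2
Drop 2: T rot3 at col 1 lands with bottom-row=0; cleared 0 line(s) (total 0); column heights now [0 2 3 2 2 2 0], max=3
Drop 3: Z rot1 at col 5 lands with bottom-row=2; cleared 0 line(s) (total 0); column heights now [0 2 3 2 2 4 5], max=5
Drop 4: O rot3 at col 1 lands with bottom-row=3; cleared 0 line(s) (total 0); column heights now [0 5 5 2 2 4 5], max=5

Answer: 0 5 5 2 2 4 5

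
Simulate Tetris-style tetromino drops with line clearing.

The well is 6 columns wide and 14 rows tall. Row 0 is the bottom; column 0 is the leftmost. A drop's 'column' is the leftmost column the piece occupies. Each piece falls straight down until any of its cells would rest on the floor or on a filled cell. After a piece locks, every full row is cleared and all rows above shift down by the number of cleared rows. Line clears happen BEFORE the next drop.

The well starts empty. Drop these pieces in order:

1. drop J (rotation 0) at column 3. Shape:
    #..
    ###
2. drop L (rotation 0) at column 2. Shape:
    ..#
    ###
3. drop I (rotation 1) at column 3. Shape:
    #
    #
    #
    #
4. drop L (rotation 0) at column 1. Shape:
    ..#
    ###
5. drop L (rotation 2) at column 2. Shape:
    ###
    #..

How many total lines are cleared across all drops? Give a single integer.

Answer: 0

Derivation:
Drop 1: J rot0 at col 3 lands with bottom-row=0; cleared 0 line(s) (total 0); column heights now [0 0 0 2 1 1], max=2
Drop 2: L rot0 at col 2 lands with bottom-row=2; cleared 0 line(s) (total 0); column heights now [0 0 3 3 4 1], max=4
Drop 3: I rot1 at col 3 lands with bottom-row=3; cleared 0 line(s) (total 0); column heights now [0 0 3 7 4 1], max=7
Drop 4: L rot0 at col 1 lands with bottom-row=7; cleared 0 line(s) (total 0); column heights now [0 8 8 9 4 1], max=9
Drop 5: L rot2 at col 2 lands with bottom-row=8; cleared 0 line(s) (total 0); column heights now [0 8 10 10 10 1], max=10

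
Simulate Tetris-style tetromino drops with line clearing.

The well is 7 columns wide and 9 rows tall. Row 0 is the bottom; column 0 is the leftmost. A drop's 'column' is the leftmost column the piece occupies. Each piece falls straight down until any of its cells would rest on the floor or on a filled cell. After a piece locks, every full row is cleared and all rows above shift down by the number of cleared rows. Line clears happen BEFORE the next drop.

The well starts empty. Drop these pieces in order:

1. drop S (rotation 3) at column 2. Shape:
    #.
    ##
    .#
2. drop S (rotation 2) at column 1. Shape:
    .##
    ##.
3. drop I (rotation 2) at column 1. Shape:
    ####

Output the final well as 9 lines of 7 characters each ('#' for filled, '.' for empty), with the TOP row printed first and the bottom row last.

Drop 1: S rot3 at col 2 lands with bottom-row=0; cleared 0 line(s) (total 0); column heights now [0 0 3 2 0 0 0], max=3
Drop 2: S rot2 at col 1 lands with bottom-row=3; cleared 0 line(s) (total 0); column heights now [0 4 5 5 0 0 0], max=5
Drop 3: I rot2 at col 1 lands with bottom-row=5; cleared 0 line(s) (total 0); column heights now [0 6 6 6 6 0 0], max=6

Answer: .......
.......
.......
.####..
..##...
.##....
..#....
..##...
...#...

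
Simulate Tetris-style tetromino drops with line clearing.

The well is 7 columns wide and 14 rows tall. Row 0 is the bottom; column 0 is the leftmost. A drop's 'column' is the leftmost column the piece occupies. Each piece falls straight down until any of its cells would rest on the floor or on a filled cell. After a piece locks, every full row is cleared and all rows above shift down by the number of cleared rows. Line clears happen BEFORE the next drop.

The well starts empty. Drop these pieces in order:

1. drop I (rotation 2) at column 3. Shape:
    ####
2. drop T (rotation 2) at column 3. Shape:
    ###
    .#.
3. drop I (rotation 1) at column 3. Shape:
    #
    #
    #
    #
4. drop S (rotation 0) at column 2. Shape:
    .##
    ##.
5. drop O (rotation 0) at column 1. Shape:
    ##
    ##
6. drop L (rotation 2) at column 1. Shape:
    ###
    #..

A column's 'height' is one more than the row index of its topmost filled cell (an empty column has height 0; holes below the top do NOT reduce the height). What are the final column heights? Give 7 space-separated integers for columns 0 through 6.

Answer: 0 12 12 12 9 3 1

Derivation:
Drop 1: I rot2 at col 3 lands with bottom-row=0; cleared 0 line(s) (total 0); column heights now [0 0 0 1 1 1 1], max=1
Drop 2: T rot2 at col 3 lands with bottom-row=1; cleared 0 line(s) (total 0); column heights now [0 0 0 3 3 3 1], max=3
Drop 3: I rot1 at col 3 lands with bottom-row=3; cleared 0 line(s) (total 0); column heights now [0 0 0 7 3 3 1], max=7
Drop 4: S rot0 at col 2 lands with bottom-row=7; cleared 0 line(s) (total 0); column heights now [0 0 8 9 9 3 1], max=9
Drop 5: O rot0 at col 1 lands with bottom-row=8; cleared 0 line(s) (total 0); column heights now [0 10 10 9 9 3 1], max=10
Drop 6: L rot2 at col 1 lands with bottom-row=10; cleared 0 line(s) (total 0); column heights now [0 12 12 12 9 3 1], max=12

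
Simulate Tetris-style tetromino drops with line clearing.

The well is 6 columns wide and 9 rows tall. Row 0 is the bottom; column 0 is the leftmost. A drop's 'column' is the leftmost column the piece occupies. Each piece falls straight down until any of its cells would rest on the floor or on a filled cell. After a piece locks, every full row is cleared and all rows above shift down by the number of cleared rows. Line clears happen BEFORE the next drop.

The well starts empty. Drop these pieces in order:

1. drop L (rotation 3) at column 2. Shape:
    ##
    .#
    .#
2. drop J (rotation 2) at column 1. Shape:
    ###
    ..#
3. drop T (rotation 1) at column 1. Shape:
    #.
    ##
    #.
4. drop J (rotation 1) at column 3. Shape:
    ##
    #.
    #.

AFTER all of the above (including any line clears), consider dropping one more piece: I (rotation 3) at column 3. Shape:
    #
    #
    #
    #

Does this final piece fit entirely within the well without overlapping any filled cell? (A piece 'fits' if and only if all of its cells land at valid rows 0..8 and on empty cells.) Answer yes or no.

Answer: no

Derivation:
Drop 1: L rot3 at col 2 lands with bottom-row=0; cleared 0 line(s) (total 0); column heights now [0 0 3 3 0 0], max=3
Drop 2: J rot2 at col 1 lands with bottom-row=3; cleared 0 line(s) (total 0); column heights now [0 5 5 5 0 0], max=5
Drop 3: T rot1 at col 1 lands with bottom-row=5; cleared 0 line(s) (total 0); column heights now [0 8 7 5 0 0], max=8
Drop 4: J rot1 at col 3 lands with bottom-row=5; cleared 0 line(s) (total 0); column heights now [0 8 7 8 8 0], max=8
Test piece I rot3 at col 3 (width 1): heights before test = [0 8 7 8 8 0]; fits = False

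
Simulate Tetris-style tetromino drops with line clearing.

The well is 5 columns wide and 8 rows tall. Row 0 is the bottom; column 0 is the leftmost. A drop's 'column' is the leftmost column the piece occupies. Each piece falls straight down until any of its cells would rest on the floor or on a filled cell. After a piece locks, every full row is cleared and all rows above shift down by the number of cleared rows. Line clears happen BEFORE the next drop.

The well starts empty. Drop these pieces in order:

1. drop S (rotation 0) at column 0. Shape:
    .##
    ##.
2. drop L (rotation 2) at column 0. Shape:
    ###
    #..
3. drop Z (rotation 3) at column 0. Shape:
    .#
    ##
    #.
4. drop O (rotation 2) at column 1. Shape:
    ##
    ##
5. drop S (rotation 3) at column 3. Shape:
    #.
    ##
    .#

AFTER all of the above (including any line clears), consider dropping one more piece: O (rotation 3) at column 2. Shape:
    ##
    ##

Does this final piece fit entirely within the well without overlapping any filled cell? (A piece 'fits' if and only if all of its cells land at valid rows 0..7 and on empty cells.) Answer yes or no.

Answer: no

Derivation:
Drop 1: S rot0 at col 0 lands with bottom-row=0; cleared 0 line(s) (total 0); column heights now [1 2 2 0 0], max=2
Drop 2: L rot2 at col 0 lands with bottom-row=1; cleared 0 line(s) (total 0); column heights now [3 3 3 0 0], max=3
Drop 3: Z rot3 at col 0 lands with bottom-row=3; cleared 0 line(s) (total 0); column heights now [5 6 3 0 0], max=6
Drop 4: O rot2 at col 1 lands with bottom-row=6; cleared 0 line(s) (total 0); column heights now [5 8 8 0 0], max=8
Drop 5: S rot3 at col 3 lands with bottom-row=0; cleared 1 line(s) (total 1); column heights now [4 7 7 2 1], max=7
Test piece O rot3 at col 2 (width 2): heights before test = [4 7 7 2 1]; fits = False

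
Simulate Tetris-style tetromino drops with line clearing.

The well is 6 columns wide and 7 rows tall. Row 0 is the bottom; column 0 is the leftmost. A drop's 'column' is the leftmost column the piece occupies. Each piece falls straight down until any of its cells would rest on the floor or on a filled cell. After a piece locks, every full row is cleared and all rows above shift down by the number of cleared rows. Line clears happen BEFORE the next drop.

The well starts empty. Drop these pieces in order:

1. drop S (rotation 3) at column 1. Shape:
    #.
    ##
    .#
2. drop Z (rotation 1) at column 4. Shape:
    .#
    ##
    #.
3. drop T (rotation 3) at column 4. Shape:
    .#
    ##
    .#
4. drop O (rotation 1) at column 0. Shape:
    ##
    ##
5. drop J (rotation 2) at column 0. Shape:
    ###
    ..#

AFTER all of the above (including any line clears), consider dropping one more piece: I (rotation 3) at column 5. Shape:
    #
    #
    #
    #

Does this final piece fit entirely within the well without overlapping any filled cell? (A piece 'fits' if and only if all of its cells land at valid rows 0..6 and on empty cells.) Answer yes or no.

Answer: no

Derivation:
Drop 1: S rot3 at col 1 lands with bottom-row=0; cleared 0 line(s) (total 0); column heights now [0 3 2 0 0 0], max=3
Drop 2: Z rot1 at col 4 lands with bottom-row=0; cleared 0 line(s) (total 0); column heights now [0 3 2 0 2 3], max=3
Drop 3: T rot3 at col 4 lands with bottom-row=3; cleared 0 line(s) (total 0); column heights now [0 3 2 0 5 6], max=6
Drop 4: O rot1 at col 0 lands with bottom-row=3; cleared 0 line(s) (total 0); column heights now [5 5 2 0 5 6], max=6
Drop 5: J rot2 at col 0 lands with bottom-row=4; cleared 0 line(s) (total 0); column heights now [6 6 6 0 5 6], max=6
Test piece I rot3 at col 5 (width 1): heights before test = [6 6 6 0 5 6]; fits = False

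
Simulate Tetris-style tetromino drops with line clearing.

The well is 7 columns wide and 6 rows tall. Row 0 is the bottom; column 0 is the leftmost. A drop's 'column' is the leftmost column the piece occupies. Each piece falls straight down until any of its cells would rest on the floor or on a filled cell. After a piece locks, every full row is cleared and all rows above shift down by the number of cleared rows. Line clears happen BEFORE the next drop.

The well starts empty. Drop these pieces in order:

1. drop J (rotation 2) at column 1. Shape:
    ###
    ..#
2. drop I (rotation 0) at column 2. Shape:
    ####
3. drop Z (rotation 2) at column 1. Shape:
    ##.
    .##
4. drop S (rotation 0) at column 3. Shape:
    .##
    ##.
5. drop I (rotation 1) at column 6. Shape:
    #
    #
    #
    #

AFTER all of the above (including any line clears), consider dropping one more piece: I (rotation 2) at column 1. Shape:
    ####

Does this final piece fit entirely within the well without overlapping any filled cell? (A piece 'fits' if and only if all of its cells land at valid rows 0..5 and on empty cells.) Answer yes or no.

Drop 1: J rot2 at col 1 lands with bottom-row=0; cleared 0 line(s) (total 0); column heights now [0 2 2 2 0 0 0], max=2
Drop 2: I rot0 at col 2 lands with bottom-row=2; cleared 0 line(s) (total 0); column heights now [0 2 3 3 3 3 0], max=3
Drop 3: Z rot2 at col 1 lands with bottom-row=3; cleared 0 line(s) (total 0); column heights now [0 5 5 4 3 3 0], max=5
Drop 4: S rot0 at col 3 lands with bottom-row=4; cleared 0 line(s) (total 0); column heights now [0 5 5 5 6 6 0], max=6
Drop 5: I rot1 at col 6 lands with bottom-row=0; cleared 0 line(s) (total 0); column heights now [0 5 5 5 6 6 4], max=6
Test piece I rot2 at col 1 (width 4): heights before test = [0 5 5 5 6 6 4]; fits = False

Answer: no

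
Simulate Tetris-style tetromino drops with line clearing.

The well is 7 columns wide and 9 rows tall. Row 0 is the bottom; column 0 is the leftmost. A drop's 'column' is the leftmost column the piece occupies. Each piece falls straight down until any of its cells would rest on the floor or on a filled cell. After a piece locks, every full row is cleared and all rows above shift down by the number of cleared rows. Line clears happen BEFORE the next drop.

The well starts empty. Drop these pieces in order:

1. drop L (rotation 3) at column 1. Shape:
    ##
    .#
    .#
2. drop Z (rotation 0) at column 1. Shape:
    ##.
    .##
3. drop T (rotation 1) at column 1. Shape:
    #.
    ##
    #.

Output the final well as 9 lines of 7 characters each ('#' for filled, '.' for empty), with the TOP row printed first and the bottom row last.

Answer: .......
.#.....
.##....
.#.....
.##....
..##...
.##....
..#....
..#....

Derivation:
Drop 1: L rot3 at col 1 lands with bottom-row=0; cleared 0 line(s) (total 0); column heights now [0 3 3 0 0 0 0], max=3
Drop 2: Z rot0 at col 1 lands with bottom-row=3; cleared 0 line(s) (total 0); column heights now [0 5 5 4 0 0 0], max=5
Drop 3: T rot1 at col 1 lands with bottom-row=5; cleared 0 line(s) (total 0); column heights now [0 8 7 4 0 0 0], max=8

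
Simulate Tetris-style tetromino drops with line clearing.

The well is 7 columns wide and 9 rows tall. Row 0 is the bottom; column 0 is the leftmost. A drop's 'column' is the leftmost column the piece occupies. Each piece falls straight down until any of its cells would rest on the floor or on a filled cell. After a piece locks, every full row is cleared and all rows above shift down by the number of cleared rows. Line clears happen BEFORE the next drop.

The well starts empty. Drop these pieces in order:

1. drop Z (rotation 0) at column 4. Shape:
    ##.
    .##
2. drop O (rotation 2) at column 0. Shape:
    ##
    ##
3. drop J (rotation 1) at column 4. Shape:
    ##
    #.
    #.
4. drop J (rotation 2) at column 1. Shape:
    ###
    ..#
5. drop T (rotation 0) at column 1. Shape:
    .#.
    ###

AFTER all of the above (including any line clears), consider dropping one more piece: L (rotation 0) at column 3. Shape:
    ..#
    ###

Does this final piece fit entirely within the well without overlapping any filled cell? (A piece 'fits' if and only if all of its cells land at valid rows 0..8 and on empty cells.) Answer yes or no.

Drop 1: Z rot0 at col 4 lands with bottom-row=0; cleared 0 line(s) (total 0); column heights now [0 0 0 0 2 2 1], max=2
Drop 2: O rot2 at col 0 lands with bottom-row=0; cleared 0 line(s) (total 0); column heights now [2 2 0 0 2 2 1], max=2
Drop 3: J rot1 at col 4 lands with bottom-row=2; cleared 0 line(s) (total 0); column heights now [2 2 0 0 5 5 1], max=5
Drop 4: J rot2 at col 1 lands with bottom-row=1; cleared 0 line(s) (total 0); column heights now [2 3 3 3 5 5 1], max=5
Drop 5: T rot0 at col 1 lands with bottom-row=3; cleared 0 line(s) (total 0); column heights now [2 4 5 4 5 5 1], max=5
Test piece L rot0 at col 3 (width 3): heights before test = [2 4 5 4 5 5 1]; fits = True

Answer: yes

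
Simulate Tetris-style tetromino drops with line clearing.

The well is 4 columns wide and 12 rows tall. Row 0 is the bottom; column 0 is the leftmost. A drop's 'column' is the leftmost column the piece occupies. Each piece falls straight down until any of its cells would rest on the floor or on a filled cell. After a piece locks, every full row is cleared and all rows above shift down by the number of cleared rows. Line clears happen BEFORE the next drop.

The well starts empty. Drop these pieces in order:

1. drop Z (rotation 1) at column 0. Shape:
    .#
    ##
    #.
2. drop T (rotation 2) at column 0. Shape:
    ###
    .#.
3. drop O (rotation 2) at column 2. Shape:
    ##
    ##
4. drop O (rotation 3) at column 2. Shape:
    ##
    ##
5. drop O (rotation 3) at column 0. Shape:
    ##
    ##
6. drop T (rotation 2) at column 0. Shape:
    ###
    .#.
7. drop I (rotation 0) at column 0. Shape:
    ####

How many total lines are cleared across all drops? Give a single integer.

Answer: 3

Derivation:
Drop 1: Z rot1 at col 0 lands with bottom-row=0; cleared 0 line(s) (total 0); column heights now [2 3 0 0], max=3
Drop 2: T rot2 at col 0 lands with bottom-row=3; cleared 0 line(s) (total 0); column heights now [5 5 5 0], max=5
Drop 3: O rot2 at col 2 lands with bottom-row=5; cleared 0 line(s) (total 0); column heights now [5 5 7 7], max=7
Drop 4: O rot3 at col 2 lands with bottom-row=7; cleared 0 line(s) (total 0); column heights now [5 5 9 9], max=9
Drop 5: O rot3 at col 0 lands with bottom-row=5; cleared 2 line(s) (total 2); column heights now [5 5 7 7], max=7
Drop 6: T rot2 at col 0 lands with bottom-row=6; cleared 0 line(s) (total 2); column heights now [8 8 8 7], max=8
Drop 7: I rot0 at col 0 lands with bottom-row=8; cleared 1 line(s) (total 3); column heights now [8 8 8 7], max=8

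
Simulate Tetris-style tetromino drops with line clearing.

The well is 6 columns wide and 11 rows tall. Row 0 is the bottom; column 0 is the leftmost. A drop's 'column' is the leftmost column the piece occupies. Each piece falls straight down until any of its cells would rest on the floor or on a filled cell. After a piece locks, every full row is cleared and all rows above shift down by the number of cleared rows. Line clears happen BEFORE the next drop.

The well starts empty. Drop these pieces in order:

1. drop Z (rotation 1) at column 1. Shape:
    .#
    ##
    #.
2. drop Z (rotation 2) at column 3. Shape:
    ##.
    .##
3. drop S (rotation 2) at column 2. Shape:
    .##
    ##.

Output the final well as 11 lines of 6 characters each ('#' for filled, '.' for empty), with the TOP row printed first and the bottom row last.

Answer: ......
......
......
......
......
......
...##.
..##..
..#...
.####.
.#..##

Derivation:
Drop 1: Z rot1 at col 1 lands with bottom-row=0; cleared 0 line(s) (total 0); column heights now [0 2 3 0 0 0], max=3
Drop 2: Z rot2 at col 3 lands with bottom-row=0; cleared 0 line(s) (total 0); column heights now [0 2 3 2 2 1], max=3
Drop 3: S rot2 at col 2 lands with bottom-row=3; cleared 0 line(s) (total 0); column heights now [0 2 4 5 5 1], max=5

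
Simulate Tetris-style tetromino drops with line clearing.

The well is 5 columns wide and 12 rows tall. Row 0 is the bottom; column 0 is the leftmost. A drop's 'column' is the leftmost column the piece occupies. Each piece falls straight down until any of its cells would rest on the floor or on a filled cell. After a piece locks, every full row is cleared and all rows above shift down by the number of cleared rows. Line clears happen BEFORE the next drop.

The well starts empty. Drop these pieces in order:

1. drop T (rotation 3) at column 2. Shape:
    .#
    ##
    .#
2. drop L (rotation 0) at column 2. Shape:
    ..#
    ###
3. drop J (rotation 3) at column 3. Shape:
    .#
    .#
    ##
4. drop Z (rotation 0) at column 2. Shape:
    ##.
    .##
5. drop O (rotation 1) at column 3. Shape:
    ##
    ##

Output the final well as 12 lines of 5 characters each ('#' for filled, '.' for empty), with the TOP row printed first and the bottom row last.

Answer: ...##
...##
..##.
...##
....#
....#
...##
....#
..###
...#.
..##.
...#.

Derivation:
Drop 1: T rot3 at col 2 lands with bottom-row=0; cleared 0 line(s) (total 0); column heights now [0 0 2 3 0], max=3
Drop 2: L rot0 at col 2 lands with bottom-row=3; cleared 0 line(s) (total 0); column heights now [0 0 4 4 5], max=5
Drop 3: J rot3 at col 3 lands with bottom-row=5; cleared 0 line(s) (total 0); column heights now [0 0 4 6 8], max=8
Drop 4: Z rot0 at col 2 lands with bottom-row=8; cleared 0 line(s) (total 0); column heights now [0 0 10 10 9], max=10
Drop 5: O rot1 at col 3 lands with bottom-row=10; cleared 0 line(s) (total 0); column heights now [0 0 10 12 12], max=12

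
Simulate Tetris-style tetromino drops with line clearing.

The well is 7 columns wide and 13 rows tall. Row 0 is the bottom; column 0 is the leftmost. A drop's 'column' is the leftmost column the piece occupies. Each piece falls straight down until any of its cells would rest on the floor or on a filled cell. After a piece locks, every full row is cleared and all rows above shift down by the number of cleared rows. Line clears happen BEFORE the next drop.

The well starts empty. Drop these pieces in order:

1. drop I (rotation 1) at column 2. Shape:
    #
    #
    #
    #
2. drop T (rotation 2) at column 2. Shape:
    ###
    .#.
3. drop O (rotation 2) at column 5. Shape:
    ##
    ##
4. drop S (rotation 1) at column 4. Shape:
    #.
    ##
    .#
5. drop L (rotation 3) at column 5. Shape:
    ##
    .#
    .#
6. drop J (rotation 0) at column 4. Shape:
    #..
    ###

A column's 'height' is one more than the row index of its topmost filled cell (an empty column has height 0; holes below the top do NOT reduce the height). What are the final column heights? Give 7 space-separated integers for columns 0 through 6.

Drop 1: I rot1 at col 2 lands with bottom-row=0; cleared 0 line(s) (total 0); column heights now [0 0 4 0 0 0 0], max=4
Drop 2: T rot2 at col 2 lands with bottom-row=3; cleared 0 line(s) (total 0); column heights now [0 0 5 5 5 0 0], max=5
Drop 3: O rot2 at col 5 lands with bottom-row=0; cleared 0 line(s) (total 0); column heights now [0 0 5 5 5 2 2], max=5
Drop 4: S rot1 at col 4 lands with bottom-row=4; cleared 0 line(s) (total 0); column heights now [0 0 5 5 7 6 2], max=7
Drop 5: L rot3 at col 5 lands with bottom-row=4; cleared 0 line(s) (total 0); column heights now [0 0 5 5 7 7 7], max=7
Drop 6: J rot0 at col 4 lands with bottom-row=7; cleared 0 line(s) (total 0); column heights now [0 0 5 5 9 8 8], max=9

Answer: 0 0 5 5 9 8 8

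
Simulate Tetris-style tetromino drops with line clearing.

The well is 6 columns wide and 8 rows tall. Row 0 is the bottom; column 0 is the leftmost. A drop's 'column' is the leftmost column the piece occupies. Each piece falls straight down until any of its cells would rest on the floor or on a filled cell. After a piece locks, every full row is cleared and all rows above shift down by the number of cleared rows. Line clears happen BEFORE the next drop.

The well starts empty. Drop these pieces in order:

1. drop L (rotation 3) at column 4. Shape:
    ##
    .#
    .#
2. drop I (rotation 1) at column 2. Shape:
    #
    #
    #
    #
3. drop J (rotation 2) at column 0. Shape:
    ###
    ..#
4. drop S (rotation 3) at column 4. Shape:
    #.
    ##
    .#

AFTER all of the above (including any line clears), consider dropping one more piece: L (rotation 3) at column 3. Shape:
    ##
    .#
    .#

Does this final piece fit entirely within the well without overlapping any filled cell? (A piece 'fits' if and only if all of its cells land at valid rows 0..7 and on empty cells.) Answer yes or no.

Answer: no

Derivation:
Drop 1: L rot3 at col 4 lands with bottom-row=0; cleared 0 line(s) (total 0); column heights now [0 0 0 0 3 3], max=3
Drop 2: I rot1 at col 2 lands with bottom-row=0; cleared 0 line(s) (total 0); column heights now [0 0 4 0 3 3], max=4
Drop 3: J rot2 at col 0 lands with bottom-row=4; cleared 0 line(s) (total 0); column heights now [6 6 6 0 3 3], max=6
Drop 4: S rot3 at col 4 lands with bottom-row=3; cleared 0 line(s) (total 0); column heights now [6 6 6 0 6 5], max=6
Test piece L rot3 at col 3 (width 2): heights before test = [6 6 6 0 6 5]; fits = False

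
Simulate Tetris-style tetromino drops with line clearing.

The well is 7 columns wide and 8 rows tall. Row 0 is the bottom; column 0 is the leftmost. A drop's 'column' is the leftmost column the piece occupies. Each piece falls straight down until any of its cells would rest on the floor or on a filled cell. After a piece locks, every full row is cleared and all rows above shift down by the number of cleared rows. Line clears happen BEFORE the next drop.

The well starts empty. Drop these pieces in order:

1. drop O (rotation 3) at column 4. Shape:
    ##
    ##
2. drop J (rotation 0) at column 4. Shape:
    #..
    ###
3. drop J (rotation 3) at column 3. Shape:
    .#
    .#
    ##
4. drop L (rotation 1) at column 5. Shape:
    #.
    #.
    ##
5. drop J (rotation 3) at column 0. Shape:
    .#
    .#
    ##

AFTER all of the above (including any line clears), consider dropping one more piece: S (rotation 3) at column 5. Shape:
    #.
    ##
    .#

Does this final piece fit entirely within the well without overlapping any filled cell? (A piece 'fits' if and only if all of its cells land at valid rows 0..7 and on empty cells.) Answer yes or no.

Drop 1: O rot3 at col 4 lands with bottom-row=0; cleared 0 line(s) (total 0); column heights now [0 0 0 0 2 2 0], max=2
Drop 2: J rot0 at col 4 lands with bottom-row=2; cleared 0 line(s) (total 0); column heights now [0 0 0 0 4 3 3], max=4
Drop 3: J rot3 at col 3 lands with bottom-row=4; cleared 0 line(s) (total 0); column heights now [0 0 0 5 7 3 3], max=7
Drop 4: L rot1 at col 5 lands with bottom-row=3; cleared 0 line(s) (total 0); column heights now [0 0 0 5 7 6 4], max=7
Drop 5: J rot3 at col 0 lands with bottom-row=0; cleared 0 line(s) (total 0); column heights now [1 3 0 5 7 6 4], max=7
Test piece S rot3 at col 5 (width 2): heights before test = [1 3 0 5 7 6 4]; fits = True

Answer: yes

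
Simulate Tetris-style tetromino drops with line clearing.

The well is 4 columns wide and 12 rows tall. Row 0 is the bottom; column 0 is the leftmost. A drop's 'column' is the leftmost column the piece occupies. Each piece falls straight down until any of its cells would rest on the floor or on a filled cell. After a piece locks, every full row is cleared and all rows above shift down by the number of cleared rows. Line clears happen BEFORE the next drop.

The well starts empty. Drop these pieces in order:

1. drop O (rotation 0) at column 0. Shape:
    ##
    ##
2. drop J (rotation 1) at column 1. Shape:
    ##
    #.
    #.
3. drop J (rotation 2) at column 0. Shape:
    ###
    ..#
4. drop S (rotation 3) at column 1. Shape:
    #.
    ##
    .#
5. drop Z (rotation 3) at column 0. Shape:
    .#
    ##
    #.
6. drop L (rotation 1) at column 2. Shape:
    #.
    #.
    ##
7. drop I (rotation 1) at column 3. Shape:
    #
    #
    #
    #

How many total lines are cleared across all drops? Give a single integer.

Drop 1: O rot0 at col 0 lands with bottom-row=0; cleared 0 line(s) (total 0); column heights now [2 2 0 0], max=2
Drop 2: J rot1 at col 1 lands with bottom-row=2; cleared 0 line(s) (total 0); column heights now [2 5 5 0], max=5
Drop 3: J rot2 at col 0 lands with bottom-row=5; cleared 0 line(s) (total 0); column heights now [7 7 7 0], max=7
Drop 4: S rot3 at col 1 lands with bottom-row=7; cleared 0 line(s) (total 0); column heights now [7 10 9 0], max=10
Drop 5: Z rot3 at col 0 lands with bottom-row=9; cleared 0 line(s) (total 0); column heights now [11 12 9 0], max=12
Drop 6: L rot1 at col 2 lands with bottom-row=9; cleared 1 line(s) (total 1); column heights now [10 11 11 0], max=11
Drop 7: I rot1 at col 3 lands with bottom-row=0; cleared 0 line(s) (total 1); column heights now [10 11 11 4], max=11

Answer: 1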